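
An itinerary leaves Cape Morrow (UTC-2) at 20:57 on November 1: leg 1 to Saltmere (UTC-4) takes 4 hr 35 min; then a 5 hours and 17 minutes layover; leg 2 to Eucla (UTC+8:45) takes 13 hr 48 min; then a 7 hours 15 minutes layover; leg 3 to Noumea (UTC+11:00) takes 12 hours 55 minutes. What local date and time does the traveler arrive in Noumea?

Convert departure to UTC: 20:57 + 2:00 = 22:57 UTC on Nov 1.
Add 4 hours and 35 minutes leg 1 → 03:32 UTC (Nov 2).
Add 5 hours 17 minutes layover in Saltmere → 08:49 UTC.
Add 13 hours and 48 minutes leg 2 → 22:37 UTC.
Add 7 hours and 15 minutes layover in Eucla → 05:52 UTC (Nov 3).
Add 12 hours and 55 minutes leg 3 → 18:47 UTC.
Noumea is UTC+11:00, so local arrival = 18:47 + 11:00 = 05:47 on Nov 4.

05:47 on November 4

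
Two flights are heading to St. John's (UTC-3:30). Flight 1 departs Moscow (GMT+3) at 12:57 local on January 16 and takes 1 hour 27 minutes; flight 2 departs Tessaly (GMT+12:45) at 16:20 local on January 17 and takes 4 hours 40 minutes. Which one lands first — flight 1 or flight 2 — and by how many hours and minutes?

Flight 1 in UTC: 12:57 − 3:00 = 09:57 on Jan 16.
+1 hour 27 minutes → arrive 11:24 UTC on Jan 16.
Flight 2 in UTC: 16:20 − 12:45 = 03:35 on Jan 17.
+4 hours 40 minutes → arrive 08:15 UTC on Jan 17.
Flight 1 lands earlier by 20 hours 51 minutes.

the first, by 20 hours 51 minutes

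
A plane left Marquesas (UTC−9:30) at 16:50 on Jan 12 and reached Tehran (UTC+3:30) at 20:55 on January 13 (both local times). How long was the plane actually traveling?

Departure in UTC: 16:50 + 9:30 = 02:20 on Jan 13.
Arrival in UTC: 20:55 − 3:30 = 17:25 on Jan 13.
Elapsed = 17:25 − 02:20 = 15 hours 5 minutes.

15 hours 5 minutes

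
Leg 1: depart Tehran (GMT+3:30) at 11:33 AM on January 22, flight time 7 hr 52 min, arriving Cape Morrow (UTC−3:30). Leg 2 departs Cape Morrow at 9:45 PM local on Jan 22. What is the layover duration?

9 hours 20 minutes

Convert departure to UTC: 11:33 AM − 3:30 = 8:03 AM UTC on Jan 22.
Add 7 hours 52 minutes flight time → 3:55 PM UTC.
Cape Morrow is UTC−3:30, so local arrival = 3:55 PM − 3:30 = 12:25 PM on Jan 22.
Layover = 9:45 PM − 12:25 PM = 9 hours 20 minutes.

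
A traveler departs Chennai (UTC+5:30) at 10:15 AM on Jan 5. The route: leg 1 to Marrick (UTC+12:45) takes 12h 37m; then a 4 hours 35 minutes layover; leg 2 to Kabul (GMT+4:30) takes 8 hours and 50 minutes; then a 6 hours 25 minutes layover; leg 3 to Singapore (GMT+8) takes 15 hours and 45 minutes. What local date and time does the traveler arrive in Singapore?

12:57 PM on January 7

Convert departure to UTC: 10:15 AM − 5:30 = 4:45 AM UTC on Jan 5.
Add 12 hours and 37 minutes leg 1 → 5:22 PM UTC.
Add 4 hours and 35 minutes layover in Marrick → 9:57 PM UTC.
Add 8 hours and 50 minutes leg 2 → 6:47 AM UTC (Jan 6).
Add 6 hours and 25 minutes layover in Kabul → 1:12 PM UTC.
Add 15 hours and 45 minutes leg 3 → 4:57 AM UTC (Jan 7).
Singapore is UTC+8:00, so local arrival = 4:57 AM + 8:00 = 12:57 PM on Jan 7.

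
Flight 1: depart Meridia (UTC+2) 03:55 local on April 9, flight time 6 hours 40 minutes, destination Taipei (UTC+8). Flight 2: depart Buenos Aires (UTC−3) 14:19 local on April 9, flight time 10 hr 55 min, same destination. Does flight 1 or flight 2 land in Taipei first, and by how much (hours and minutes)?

the first, by 19 hours 39 minutes

Flight 1 in UTC: 03:55 − 2:00 = 01:55 on Apr 9.
+6 hours 40 minutes → arrive 08:35 UTC on Apr 9.
Flight 2 in UTC: 14:19 + 3:00 = 17:19 on Apr 9.
+10 hours and 55 minutes → arrive 04:14 UTC on Apr 10.
Flight 1 lands earlier by 19 hours 39 minutes.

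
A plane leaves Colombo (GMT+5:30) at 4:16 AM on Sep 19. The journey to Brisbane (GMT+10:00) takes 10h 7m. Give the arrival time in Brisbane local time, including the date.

6:53 PM on September 19

Convert departure to UTC: 4:16 AM − 5:30 = 10:46 PM UTC on Sep 18.
Add 10 hours 7 minutes travel time → 8:53 AM UTC (Sep 19).
Brisbane is UTC+10:00, so local arrival = 8:53 AM + 10:00 = 6:53 PM on Sep 19.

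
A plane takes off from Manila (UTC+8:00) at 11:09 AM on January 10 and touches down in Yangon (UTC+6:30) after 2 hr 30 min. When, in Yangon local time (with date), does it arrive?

12:09 PM on January 10

Convert departure to UTC: 11:09 AM − 8:00 = 3:09 AM UTC on Jan 10.
Add 2 hours and 30 minutes travel time → 5:39 AM UTC.
Yangon is UTC+6:30, so local arrival = 5:39 AM + 6:30 = 12:09 PM on Jan 10.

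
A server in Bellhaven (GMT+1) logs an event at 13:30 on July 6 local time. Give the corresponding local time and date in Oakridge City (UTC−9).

Oakridge City is 10:00 behind Bellhaven.
Shift by the zone difference: 13:30 − 10:00 = 03:30 on Jul 6 in Oakridge City.

03:30 on July 6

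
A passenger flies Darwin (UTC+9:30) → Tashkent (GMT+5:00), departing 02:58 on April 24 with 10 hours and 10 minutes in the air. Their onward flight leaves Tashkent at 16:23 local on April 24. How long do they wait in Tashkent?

Convert departure to UTC: 02:58 − 9:30 = 17:28 UTC on Apr 23.
Add 10 hours 10 minutes flight time → 03:38 UTC (Apr 24).
Tashkent is UTC+5:00, so local arrival = 03:38 + 5:00 = 08:38 on Apr 24.
Layover = 16:23 − 08:38 = 7 hours 45 minutes.

7 hours 45 minutes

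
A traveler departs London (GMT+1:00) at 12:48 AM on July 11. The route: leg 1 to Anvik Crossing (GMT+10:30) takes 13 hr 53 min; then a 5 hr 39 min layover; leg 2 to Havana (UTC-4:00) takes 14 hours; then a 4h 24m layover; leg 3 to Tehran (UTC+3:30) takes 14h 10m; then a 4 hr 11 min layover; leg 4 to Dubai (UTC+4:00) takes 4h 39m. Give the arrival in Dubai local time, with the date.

4:44 PM on July 13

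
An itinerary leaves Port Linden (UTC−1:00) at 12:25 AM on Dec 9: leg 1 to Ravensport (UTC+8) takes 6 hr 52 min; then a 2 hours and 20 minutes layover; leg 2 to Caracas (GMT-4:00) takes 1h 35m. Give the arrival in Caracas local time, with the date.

Convert departure to UTC: 12:25 AM + 1:00 = 1:25 AM UTC on Dec 9.
Add 6 hours 52 minutes leg 1 → 8:17 AM UTC.
Add 2 hours and 20 minutes layover in Ravensport → 10:37 AM UTC.
Add 1 hour 35 minutes leg 2 → 12:12 PM UTC.
Caracas is UTC−4:00, so local arrival = 12:12 PM − 4:00 = 8:12 AM on Dec 9.

8:12 AM on December 9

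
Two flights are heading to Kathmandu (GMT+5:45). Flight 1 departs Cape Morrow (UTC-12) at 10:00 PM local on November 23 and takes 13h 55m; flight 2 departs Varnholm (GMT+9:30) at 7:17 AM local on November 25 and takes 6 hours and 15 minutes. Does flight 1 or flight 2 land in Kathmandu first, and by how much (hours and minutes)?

the first, by 4 hours 7 minutes

Flight 1 in UTC: 10:00 PM + 12:00 = 10:00 AM on Nov 24.
+13 hours and 55 minutes → arrive 11:55 PM UTC on Nov 24.
Flight 2 in UTC: 7:17 AM − 9:30 = 9:47 PM on Nov 24.
+6 hours and 15 minutes → arrive 4:02 AM UTC on Nov 25.
Flight 1 lands earlier by 4 hours 7 minutes.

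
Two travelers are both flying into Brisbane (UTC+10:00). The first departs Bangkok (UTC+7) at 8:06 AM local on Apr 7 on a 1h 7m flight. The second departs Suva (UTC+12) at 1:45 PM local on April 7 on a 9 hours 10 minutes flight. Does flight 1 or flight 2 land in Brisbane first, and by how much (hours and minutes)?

Flight 1 in UTC: 8:06 AM − 7:00 = 1:06 AM on Apr 7.
+1 hour 7 minutes → arrive 2:13 AM UTC on Apr 7.
Flight 2 in UTC: 1:45 PM − 12:00 = 1:45 AM on Apr 7.
+9 hours 10 minutes → arrive 10:55 AM UTC on Apr 7.
Flight 1 lands earlier by 8 hours 42 minutes.

the first, by 8 hours 42 minutes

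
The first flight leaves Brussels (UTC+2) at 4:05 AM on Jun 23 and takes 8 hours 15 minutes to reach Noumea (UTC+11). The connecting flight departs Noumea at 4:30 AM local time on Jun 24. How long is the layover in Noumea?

7 hours 10 minutes

Convert departure to UTC: 4:05 AM − 2:00 = 2:05 AM UTC on Jun 23.
Add 8 hours and 15 minutes flight time → 10:20 AM UTC.
Noumea is UTC+11:00, so local arrival = 10:20 AM + 11:00 = 9:20 PM on Jun 23.
Layover = 4:30 AM − 9:20 PM (+1 day) = 7 hours 10 minutes.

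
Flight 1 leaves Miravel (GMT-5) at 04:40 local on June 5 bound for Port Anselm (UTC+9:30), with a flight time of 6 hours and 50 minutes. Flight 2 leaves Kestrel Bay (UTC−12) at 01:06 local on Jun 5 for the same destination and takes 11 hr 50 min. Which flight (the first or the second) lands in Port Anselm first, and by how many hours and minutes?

the first, by 8 hours 26 minutes

Flight 1 in UTC: 04:40 + 5:00 = 09:40 on Jun 5.
+6 hours and 50 minutes → arrive 16:30 UTC on Jun 5.
Flight 2 in UTC: 01:06 + 12:00 = 13:06 on Jun 5.
+11 hours 50 minutes → arrive 00:56 UTC on Jun 6.
Flight 1 lands earlier by 8 hours 26 minutes.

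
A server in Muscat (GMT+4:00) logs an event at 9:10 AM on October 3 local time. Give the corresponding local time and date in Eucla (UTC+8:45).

1:55 PM on Oct 3

In UTC: 9:10 AM − 4:00 = 5:10 AM on Oct 3.
Eucla is UTC+8:45: 5:10 AM + 8:45 = 1:55 PM on Oct 3.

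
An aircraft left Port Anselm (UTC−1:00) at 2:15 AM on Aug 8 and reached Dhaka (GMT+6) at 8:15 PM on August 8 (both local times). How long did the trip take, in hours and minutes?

Departure in UTC: 2:15 AM + 1:00 = 3:15 AM on Aug 8.
Arrival in UTC: 8:15 PM − 6:00 = 2:15 PM on Aug 8.
Elapsed = 2:15 PM − 3:15 AM = 11 hours.

11 hours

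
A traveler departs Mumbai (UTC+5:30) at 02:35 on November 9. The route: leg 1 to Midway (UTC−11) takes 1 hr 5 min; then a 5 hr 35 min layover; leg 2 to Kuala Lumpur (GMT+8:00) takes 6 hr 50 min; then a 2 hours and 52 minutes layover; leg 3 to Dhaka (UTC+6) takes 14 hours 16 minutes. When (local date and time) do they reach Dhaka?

09:43 on Nov 10

Convert departure to UTC: 02:35 − 5:30 = 21:05 UTC on Nov 8.
Add 1 hour and 5 minutes leg 1 → 22:10 UTC.
Add 5 hours and 35 minutes layover in Midway → 03:45 UTC (Nov 9).
Add 6 hours and 50 minutes leg 2 → 10:35 UTC.
Add 2 hours 52 minutes layover in Kuala Lumpur → 13:27 UTC.
Add 14 hours and 16 minutes leg 3 → 03:43 UTC (Nov 10).
Dhaka is UTC+6:00, so local arrival = 03:43 + 6:00 = 09:43 on Nov 10.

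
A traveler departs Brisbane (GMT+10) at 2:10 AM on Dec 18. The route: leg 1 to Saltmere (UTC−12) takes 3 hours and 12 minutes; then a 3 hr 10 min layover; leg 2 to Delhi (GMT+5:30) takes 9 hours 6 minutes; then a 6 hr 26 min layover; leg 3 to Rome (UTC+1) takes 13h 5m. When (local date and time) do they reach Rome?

Convert departure to UTC: 2:10 AM − 10:00 = 4:10 PM UTC on Dec 17.
Add 3 hours and 12 minutes leg 1 → 7:22 PM UTC.
Add 3 hours 10 minutes layover in Saltmere → 10:32 PM UTC.
Add 9 hours 6 minutes leg 2 → 7:38 AM UTC (Dec 18).
Add 6 hours and 26 minutes layover in Delhi → 2:04 PM UTC.
Add 13 hours 5 minutes leg 3 → 3:09 AM UTC (Dec 19).
Rome is UTC+1:00, so local arrival = 3:09 AM + 1:00 = 4:09 AM on Dec 19.

4:09 AM on December 19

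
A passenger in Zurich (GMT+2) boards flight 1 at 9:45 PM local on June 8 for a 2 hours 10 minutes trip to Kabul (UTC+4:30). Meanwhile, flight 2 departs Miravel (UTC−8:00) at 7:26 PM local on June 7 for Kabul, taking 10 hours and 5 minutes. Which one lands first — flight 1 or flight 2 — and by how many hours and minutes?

the second, by 8 hours 24 minutes

Flight 1 in UTC: 9:45 PM − 2:00 = 7:45 PM on Jun 8.
+2 hours and 10 minutes → arrive 9:55 PM UTC on Jun 8.
Flight 2 in UTC: 7:26 PM + 8:00 = 3:26 AM on Jun 8.
+10 hours 5 minutes → arrive 1:31 PM UTC on Jun 8.
Flight 2 lands earlier by 8 hours 24 minutes.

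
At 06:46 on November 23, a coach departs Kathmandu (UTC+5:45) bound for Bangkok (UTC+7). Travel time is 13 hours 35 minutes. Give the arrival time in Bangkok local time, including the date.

21:36 on November 23

Bangkok is 1:15 ahead of Kathmandu.
After 13 hours 35 minutes it is 20:21 in Kathmandu.
Shift by the zone difference: 20:21 + 1:15 = 21:36 on Nov 23 in Bangkok.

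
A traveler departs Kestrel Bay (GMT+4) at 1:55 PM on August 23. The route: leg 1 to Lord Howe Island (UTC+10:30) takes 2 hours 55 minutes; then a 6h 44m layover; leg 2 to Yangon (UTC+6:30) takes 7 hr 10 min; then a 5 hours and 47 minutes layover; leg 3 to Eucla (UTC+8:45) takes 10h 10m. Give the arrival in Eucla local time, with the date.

3:26 AM on August 25

Convert departure to UTC: 1:55 PM − 4:00 = 9:55 AM UTC on Aug 23.
Add 2 hours 55 minutes leg 1 → 12:50 PM UTC.
Add 6 hours and 44 minutes layover in Lord Howe Island → 7:34 PM UTC.
Add 7 hours and 10 minutes leg 2 → 2:44 AM UTC (Aug 24).
Add 5 hours and 47 minutes layover in Yangon → 8:31 AM UTC.
Add 10 hours 10 minutes leg 3 → 6:41 PM UTC.
Eucla is UTC+8:45, so local arrival = 6:41 PM + 8:45 = 3:26 AM on Aug 25.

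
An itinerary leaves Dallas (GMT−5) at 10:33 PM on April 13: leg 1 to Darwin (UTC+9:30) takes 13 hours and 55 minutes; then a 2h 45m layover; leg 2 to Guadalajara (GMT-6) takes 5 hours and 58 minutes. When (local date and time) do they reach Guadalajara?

8:11 PM on April 14

Convert departure to UTC: 10:33 PM + 5:00 = 3:33 AM UTC on Apr 14.
Add 13 hours and 55 minutes leg 1 → 5:28 PM UTC.
Add 2 hours and 45 minutes layover in Darwin → 8:13 PM UTC.
Add 5 hours and 58 minutes leg 2 → 2:11 AM UTC (Apr 15).
Guadalajara is UTC−6:00, so local arrival = 2:11 AM − 6:00 = 8:11 PM on Apr 14.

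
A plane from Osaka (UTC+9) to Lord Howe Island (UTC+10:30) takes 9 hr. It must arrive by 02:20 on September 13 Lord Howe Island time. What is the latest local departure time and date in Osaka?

15:50 on September 12

Target arrival in UTC: 02:20 − 10:30 = 15:50 on Sep 12.
Subtract 9 hours → departure 06:50 UTC on Sep 12.
Osaka is UTC+9:00: 06:50 + 9:00 = 15:50 on Sep 12.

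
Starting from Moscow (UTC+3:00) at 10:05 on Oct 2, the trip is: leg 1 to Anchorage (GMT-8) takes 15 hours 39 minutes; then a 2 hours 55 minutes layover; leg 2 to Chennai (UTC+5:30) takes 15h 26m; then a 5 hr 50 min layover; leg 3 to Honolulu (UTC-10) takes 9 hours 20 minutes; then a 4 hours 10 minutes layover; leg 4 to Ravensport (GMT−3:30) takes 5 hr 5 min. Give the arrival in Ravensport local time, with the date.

14:00 on Oct 4

Convert departure to UTC: 10:05 − 3:00 = 07:05 UTC on Oct 2.
Add 15 hours and 39 minutes leg 1 → 22:44 UTC.
Add 2 hours 55 minutes layover in Anchorage → 01:39 UTC (Oct 3).
Add 15 hours and 26 minutes leg 2 → 17:05 UTC.
Add 5 hours and 50 minutes layover in Chennai → 22:55 UTC.
Add 9 hours 20 minutes leg 3 → 08:15 UTC (Oct 4).
Add 4 hours 10 minutes layover in Honolulu → 12:25 UTC.
Add 5 hours 5 minutes leg 4 → 17:30 UTC.
Ravensport is UTC−3:30, so local arrival = 17:30 − 3:30 = 14:00 on Oct 4.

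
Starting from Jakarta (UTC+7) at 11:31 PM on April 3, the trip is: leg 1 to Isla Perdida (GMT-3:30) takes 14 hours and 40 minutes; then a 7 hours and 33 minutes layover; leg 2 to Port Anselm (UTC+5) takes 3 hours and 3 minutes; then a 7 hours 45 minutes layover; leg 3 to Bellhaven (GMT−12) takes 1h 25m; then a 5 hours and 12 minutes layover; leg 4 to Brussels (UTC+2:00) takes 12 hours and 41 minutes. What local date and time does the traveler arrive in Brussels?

Convert departure to UTC: 11:31 PM − 7:00 = 4:31 PM UTC on Apr 3.
Add 14 hours 40 minutes leg 1 → 7:11 AM UTC (Apr 4).
Add 7 hours 33 minutes layover in Isla Perdida → 2:44 PM UTC.
Add 3 hours 3 minutes leg 2 → 5:47 PM UTC.
Add 7 hours and 45 minutes layover in Port Anselm → 1:32 AM UTC (Apr 5).
Add 1 hour and 25 minutes leg 3 → 2:57 AM UTC.
Add 5 hours and 12 minutes layover in Bellhaven → 8:09 AM UTC.
Add 12 hours and 41 minutes leg 4 → 8:50 PM UTC.
Brussels is UTC+2:00, so local arrival = 8:50 PM + 2:00 = 10:50 PM on Apr 5.

10:50 PM on April 5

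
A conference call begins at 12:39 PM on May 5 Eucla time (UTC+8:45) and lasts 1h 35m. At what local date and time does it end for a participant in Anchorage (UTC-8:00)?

9:29 PM on May 4

Convert start to UTC: 12:39 PM − 8:45 = 3:54 AM UTC on May 5.
Add 1 hour 35 minutes duration → 5:29 AM UTC.
Anchorage is UTC−8:00, so local end time = 5:29 AM − 8:00 = 9:29 PM on May 4.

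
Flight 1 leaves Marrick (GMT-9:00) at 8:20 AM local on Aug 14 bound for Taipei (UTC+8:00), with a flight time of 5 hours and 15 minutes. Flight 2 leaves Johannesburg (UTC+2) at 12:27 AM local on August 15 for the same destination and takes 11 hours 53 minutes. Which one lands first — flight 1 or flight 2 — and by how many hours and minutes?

Flight 1 in UTC: 8:20 AM + 9:00 = 5:20 PM on Aug 14.
+5 hours and 15 minutes → arrive 10:35 PM UTC on Aug 14.
Flight 2 in UTC: 12:27 AM − 2:00 = 10:27 PM on Aug 14.
+11 hours and 53 minutes → arrive 10:20 AM UTC on Aug 15.
Flight 1 lands earlier by 11 hours 45 minutes.

the first, by 11 hours 45 minutes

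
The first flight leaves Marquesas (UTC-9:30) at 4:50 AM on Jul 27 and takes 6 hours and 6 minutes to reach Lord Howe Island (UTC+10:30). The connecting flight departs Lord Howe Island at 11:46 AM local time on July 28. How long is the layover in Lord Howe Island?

4 hours 50 minutes

Convert departure to UTC: 4:50 AM + 9:30 = 2:20 PM UTC on Jul 27.
Add 6 hours 6 minutes flight time → 8:26 PM UTC.
Lord Howe Island is UTC+10:30, so local arrival = 8:26 PM + 10:30 = 6:56 AM on Jul 28.
Layover = 11:46 AM − 6:56 AM = 4 hours 50 minutes.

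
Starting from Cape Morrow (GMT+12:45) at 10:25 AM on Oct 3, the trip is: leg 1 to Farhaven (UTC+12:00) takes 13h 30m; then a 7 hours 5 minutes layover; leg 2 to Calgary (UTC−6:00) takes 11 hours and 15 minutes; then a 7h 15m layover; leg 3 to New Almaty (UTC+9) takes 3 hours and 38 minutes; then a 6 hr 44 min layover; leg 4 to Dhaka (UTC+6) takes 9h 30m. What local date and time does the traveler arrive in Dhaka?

Convert departure to UTC: 10:25 AM − 12:45 = 9:40 PM UTC on Oct 2.
Add 13 hours 30 minutes leg 1 → 11:10 AM UTC (Oct 3).
Add 7 hours and 5 minutes layover in Farhaven → 6:15 PM UTC.
Add 11 hours 15 minutes leg 2 → 5:30 AM UTC (Oct 4).
Add 7 hours 15 minutes layover in Calgary → 12:45 PM UTC.
Add 3 hours 38 minutes leg 3 → 4:23 PM UTC.
Add 6 hours and 44 minutes layover in New Almaty → 11:07 PM UTC.
Add 9 hours and 30 minutes leg 4 → 8:37 AM UTC (Oct 5).
Dhaka is UTC+6:00, so local arrival = 8:37 AM + 6:00 = 2:37 PM on Oct 5.

2:37 PM on October 5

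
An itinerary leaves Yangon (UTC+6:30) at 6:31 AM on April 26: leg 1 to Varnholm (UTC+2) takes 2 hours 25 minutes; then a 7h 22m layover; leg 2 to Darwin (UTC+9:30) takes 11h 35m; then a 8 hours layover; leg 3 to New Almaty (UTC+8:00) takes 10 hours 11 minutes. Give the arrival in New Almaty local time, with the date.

11:34 PM on April 27

Convert departure to UTC: 6:31 AM − 6:30 = 12:01 AM UTC on Apr 26.
Add 2 hours and 25 minutes leg 1 → 2:26 AM UTC.
Add 7 hours 22 minutes layover in Varnholm → 9:48 AM UTC.
Add 11 hours 35 minutes leg 2 → 9:23 PM UTC.
Add 8 hours layover in Darwin → 5:23 AM UTC (Apr 27).
Add 10 hours and 11 minutes leg 3 → 3:34 PM UTC.
New Almaty is UTC+8:00, so local arrival = 3:34 PM + 8:00 = 11:34 PM on Apr 27.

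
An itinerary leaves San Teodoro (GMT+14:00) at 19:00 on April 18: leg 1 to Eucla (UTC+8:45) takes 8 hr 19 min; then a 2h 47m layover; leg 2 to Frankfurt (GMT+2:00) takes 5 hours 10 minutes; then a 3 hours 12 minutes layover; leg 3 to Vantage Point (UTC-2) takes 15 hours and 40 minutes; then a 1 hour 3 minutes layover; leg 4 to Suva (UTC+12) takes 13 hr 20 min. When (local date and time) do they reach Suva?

Convert departure to UTC: 19:00 − 14:00 = 05:00 UTC on Apr 18.
Add 8 hours and 19 minutes leg 1 → 13:19 UTC.
Add 2 hours 47 minutes layover in Eucla → 16:06 UTC.
Add 5 hours 10 minutes leg 2 → 21:16 UTC.
Add 3 hours and 12 minutes layover in Frankfurt → 00:28 UTC (Apr 19).
Add 15 hours and 40 minutes leg 3 → 16:08 UTC.
Add 1 hour 3 minutes layover in Vantage Point → 17:11 UTC.
Add 13 hours 20 minutes leg 4 → 06:31 UTC (Apr 20).
Suva is UTC+12:00, so local arrival = 06:31 + 12:00 = 18:31 on Apr 20.

18:31 on April 20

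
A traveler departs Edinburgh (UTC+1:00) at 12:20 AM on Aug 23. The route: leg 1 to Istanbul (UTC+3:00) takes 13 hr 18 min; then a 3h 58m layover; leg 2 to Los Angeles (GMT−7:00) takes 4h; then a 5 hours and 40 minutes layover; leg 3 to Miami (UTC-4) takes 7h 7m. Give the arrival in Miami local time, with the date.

Convert departure to UTC: 12:20 AM − 1:00 = 11:20 PM UTC on Aug 22.
Add 13 hours 18 minutes leg 1 → 12:38 PM UTC (Aug 23).
Add 3 hours and 58 minutes layover in Istanbul → 4:36 PM UTC.
Add 4 hours leg 2 → 8:36 PM UTC.
Add 5 hours and 40 minutes layover in Los Angeles → 2:16 AM UTC (Aug 24).
Add 7 hours and 7 minutes leg 3 → 9:23 AM UTC.
Miami is UTC−4:00, so local arrival = 9:23 AM − 4:00 = 5:23 AM on Aug 24.

5:23 AM on August 24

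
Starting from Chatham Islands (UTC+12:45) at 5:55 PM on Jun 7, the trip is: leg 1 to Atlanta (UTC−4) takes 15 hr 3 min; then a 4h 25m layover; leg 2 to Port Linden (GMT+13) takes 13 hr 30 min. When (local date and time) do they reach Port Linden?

3:08 AM on June 9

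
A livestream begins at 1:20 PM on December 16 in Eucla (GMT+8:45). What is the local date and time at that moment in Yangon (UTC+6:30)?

Yangon is 2:15 behind Eucla.
Shift by the zone difference: 1:20 PM − 2:15 = 11:05 AM on Dec 16 in Yangon.

11:05 AM on December 16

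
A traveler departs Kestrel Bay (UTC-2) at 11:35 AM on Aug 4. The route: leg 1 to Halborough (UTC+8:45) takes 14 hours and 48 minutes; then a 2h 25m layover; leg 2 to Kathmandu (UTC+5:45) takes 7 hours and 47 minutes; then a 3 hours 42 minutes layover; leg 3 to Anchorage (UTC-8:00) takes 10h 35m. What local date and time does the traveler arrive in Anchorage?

8:52 PM on August 5

Convert departure to UTC: 11:35 AM + 2:00 = 1:35 PM UTC on Aug 4.
Add 14 hours 48 minutes leg 1 → 4:23 AM UTC (Aug 5).
Add 2 hours and 25 minutes layover in Halborough → 6:48 AM UTC.
Add 7 hours and 47 minutes leg 2 → 2:35 PM UTC.
Add 3 hours and 42 minutes layover in Kathmandu → 6:17 PM UTC.
Add 10 hours 35 minutes leg 3 → 4:52 AM UTC (Aug 6).
Anchorage is UTC−8:00, so local arrival = 4:52 AM − 8:00 = 8:52 PM on Aug 5.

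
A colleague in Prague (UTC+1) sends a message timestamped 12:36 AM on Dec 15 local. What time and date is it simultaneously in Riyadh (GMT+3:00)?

Riyadh is 2:00 ahead of Prague.
Shift by the zone difference: 12:36 AM + 2:00 = 2:36 AM on Dec 15 in Riyadh.

2:36 AM on December 15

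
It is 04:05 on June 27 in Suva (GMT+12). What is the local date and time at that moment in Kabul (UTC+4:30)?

20:35 on Jun 26

Kabul is 7:30 behind Suva.
Shift by the zone difference: 04:05 − 7:30 = 20:35 on Jun 26 in Kabul.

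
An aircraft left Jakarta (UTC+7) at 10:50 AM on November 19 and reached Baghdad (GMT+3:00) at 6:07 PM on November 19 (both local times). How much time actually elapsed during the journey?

Departure in UTC: 10:50 AM − 7:00 = 3:50 AM on Nov 19.
Arrival in UTC: 6:07 PM − 3:00 = 3:07 PM on Nov 19.
Elapsed = 3:07 PM − 3:50 AM = 11 hours 17 minutes.

11 hours 17 minutes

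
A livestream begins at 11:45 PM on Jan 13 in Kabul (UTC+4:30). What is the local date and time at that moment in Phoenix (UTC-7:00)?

12:15 PM on January 13

Phoenix is 11:30 behind Kabul.
Shift by the zone difference: 11:45 PM − 11:30 = 12:15 PM on Jan 13 in Phoenix.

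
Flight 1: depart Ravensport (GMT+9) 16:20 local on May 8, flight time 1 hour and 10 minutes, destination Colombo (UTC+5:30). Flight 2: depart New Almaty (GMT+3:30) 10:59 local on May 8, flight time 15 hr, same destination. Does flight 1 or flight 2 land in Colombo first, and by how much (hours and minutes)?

the first, by 13 hours 59 minutes

Flight 1 in UTC: 16:20 − 9:00 = 07:20 on May 8.
+1 hour 10 minutes → arrive 08:30 UTC on May 8.
Flight 2 in UTC: 10:59 − 3:30 = 07:29 on May 8.
+15 hours → arrive 22:29 UTC on May 8.
Flight 1 lands earlier by 13 hours 59 minutes.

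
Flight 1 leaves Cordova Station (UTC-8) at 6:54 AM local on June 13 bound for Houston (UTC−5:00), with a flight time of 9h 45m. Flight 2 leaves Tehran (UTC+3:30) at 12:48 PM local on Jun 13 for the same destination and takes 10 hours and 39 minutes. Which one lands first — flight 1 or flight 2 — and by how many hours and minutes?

the second, by 4 hours 42 minutes

Flight 1 in UTC: 6:54 AM + 8:00 = 2:54 PM on Jun 13.
+9 hours 45 minutes → arrive 12:39 AM UTC on Jun 14.
Flight 2 in UTC: 12:48 PM − 3:30 = 9:18 AM on Jun 13.
+10 hours and 39 minutes → arrive 7:57 PM UTC on Jun 13.
Flight 2 lands earlier by 4 hours 42 minutes.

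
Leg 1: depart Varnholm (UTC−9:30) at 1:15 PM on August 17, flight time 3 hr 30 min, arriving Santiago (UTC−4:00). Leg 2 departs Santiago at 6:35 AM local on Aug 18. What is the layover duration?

Convert departure to UTC: 1:15 PM + 9:30 = 10:45 PM UTC on Aug 17.
Add 3 hours and 30 minutes flight time → 2:15 AM UTC (Aug 18).
Santiago is UTC−4:00, so local arrival = 2:15 AM − 4:00 = 10:15 PM on Aug 17.
Layover = 6:35 AM − 10:15 PM (+1 day) = 8 hours 20 minutes.

8 hours 20 minutes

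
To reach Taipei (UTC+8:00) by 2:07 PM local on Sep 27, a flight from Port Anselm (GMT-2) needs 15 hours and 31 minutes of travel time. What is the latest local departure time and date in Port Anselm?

12:36 PM on September 26

Target arrival in UTC: 2:07 PM − 8:00 = 6:07 AM on Sep 27.
Subtract 15 hours 31 minutes → departure 2:36 PM UTC on Sep 26.
Port Anselm is UTC−2:00: 2:36 PM − 2:00 = 12:36 PM on Sep 26.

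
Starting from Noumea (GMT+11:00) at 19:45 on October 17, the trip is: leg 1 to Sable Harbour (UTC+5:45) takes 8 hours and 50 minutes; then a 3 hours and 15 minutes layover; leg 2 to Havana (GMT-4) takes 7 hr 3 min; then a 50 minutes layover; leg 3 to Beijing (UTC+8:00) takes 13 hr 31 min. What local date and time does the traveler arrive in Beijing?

Convert departure to UTC: 19:45 − 11:00 = 08:45 UTC on Oct 17.
Add 8 hours and 50 minutes leg 1 → 17:35 UTC.
Add 3 hours 15 minutes layover in Sable Harbour → 20:50 UTC.
Add 7 hours 3 minutes leg 2 → 03:53 UTC (Oct 18).
Add 50 minutes layover in Havana → 04:43 UTC.
Add 13 hours and 31 minutes leg 3 → 18:14 UTC.
Beijing is UTC+8:00, so local arrival = 18:14 + 8:00 = 02:14 on Oct 19.

02:14 on October 19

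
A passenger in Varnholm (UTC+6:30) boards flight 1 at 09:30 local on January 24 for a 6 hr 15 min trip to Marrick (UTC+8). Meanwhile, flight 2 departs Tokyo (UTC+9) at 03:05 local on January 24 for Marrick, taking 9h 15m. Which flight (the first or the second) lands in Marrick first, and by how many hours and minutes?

the second, by 5 hours 55 minutes

Flight 1 in UTC: 09:30 − 6:30 = 03:00 on Jan 24.
+6 hours and 15 minutes → arrive 09:15 UTC on Jan 24.
Flight 2 in UTC: 03:05 − 9:00 = 18:05 on Jan 23.
+9 hours 15 minutes → arrive 03:20 UTC on Jan 24.
Flight 2 lands earlier by 5 hours 55 minutes.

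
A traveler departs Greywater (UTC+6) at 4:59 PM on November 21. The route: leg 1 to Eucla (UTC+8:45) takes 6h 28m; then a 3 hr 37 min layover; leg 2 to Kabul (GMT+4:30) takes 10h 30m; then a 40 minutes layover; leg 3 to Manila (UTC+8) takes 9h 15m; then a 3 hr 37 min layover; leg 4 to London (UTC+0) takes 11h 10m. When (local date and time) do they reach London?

8:16 AM on November 23

Convert departure to UTC: 4:59 PM − 6:00 = 10:59 AM UTC on Nov 21.
Add 6 hours 28 minutes leg 1 → 5:27 PM UTC.
Add 3 hours 37 minutes layover in Eucla → 9:04 PM UTC.
Add 10 hours 30 minutes leg 2 → 7:34 AM UTC (Nov 22).
Add 40 minutes layover in Kabul → 8:14 AM UTC.
Add 9 hours and 15 minutes leg 3 → 5:29 PM UTC.
Add 3 hours and 37 minutes layover in Manila → 9:06 PM UTC.
Add 11 hours 10 minutes leg 4 → 8:16 AM UTC (Nov 23).
London is UTC+0, so local arrival is the same: 8:16 AM on Nov 23.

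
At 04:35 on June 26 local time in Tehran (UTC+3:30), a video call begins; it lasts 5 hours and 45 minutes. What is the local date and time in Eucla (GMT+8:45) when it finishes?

Convert start to UTC: 04:35 − 3:30 = 01:05 UTC on Jun 26.
Add 5 hours 45 minutes duration → 06:50 UTC.
Eucla is UTC+8:45, so local end time = 06:50 + 8:45 = 15:35 on Jun 26.

15:35 on Jun 26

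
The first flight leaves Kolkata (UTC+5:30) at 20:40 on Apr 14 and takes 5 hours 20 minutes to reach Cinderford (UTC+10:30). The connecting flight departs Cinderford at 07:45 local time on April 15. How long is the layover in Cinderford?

Convert departure to UTC: 20:40 − 5:30 = 15:10 UTC on Apr 14.
Add 5 hours 20 minutes flight time → 20:30 UTC.
Cinderford is UTC+10:30, so local arrival = 20:30 + 10:30 = 07:00 on Apr 15.
Layover = 07:45 − 07:00 = 45 minutes.

45 minutes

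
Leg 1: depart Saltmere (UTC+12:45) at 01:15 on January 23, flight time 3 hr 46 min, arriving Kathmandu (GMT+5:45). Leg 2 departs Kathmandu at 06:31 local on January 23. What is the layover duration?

Convert departure to UTC: 01:15 − 12:45 = 12:30 UTC on Jan 22.
Add 3 hours and 46 minutes flight time → 16:16 UTC.
Kathmandu is UTC+5:45, so local arrival = 16:16 + 5:45 = 22:01 on Jan 22.
Layover = 06:31 − 22:01 (+1 day) = 8 hours 30 minutes.

8 hours 30 minutes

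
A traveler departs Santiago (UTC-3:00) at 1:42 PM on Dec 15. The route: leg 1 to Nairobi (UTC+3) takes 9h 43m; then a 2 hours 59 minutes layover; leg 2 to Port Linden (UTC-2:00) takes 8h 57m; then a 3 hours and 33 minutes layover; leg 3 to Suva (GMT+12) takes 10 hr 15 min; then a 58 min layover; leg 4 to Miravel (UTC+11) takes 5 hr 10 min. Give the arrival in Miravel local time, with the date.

Convert departure to UTC: 1:42 PM + 3:00 = 4:42 PM UTC on Dec 15.
Add 9 hours and 43 minutes leg 1 → 2:25 AM UTC (Dec 16).
Add 2 hours and 59 minutes layover in Nairobi → 5:24 AM UTC.
Add 8 hours 57 minutes leg 2 → 2:21 PM UTC.
Add 3 hours and 33 minutes layover in Port Linden → 5:54 PM UTC.
Add 10 hours and 15 minutes leg 3 → 4:09 AM UTC (Dec 17).
Add 58 minutes layover in Suva → 5:07 AM UTC.
Add 5 hours and 10 minutes leg 4 → 10:17 AM UTC.
Miravel is UTC+11:00, so local arrival = 10:17 AM + 11:00 = 9:17 PM on Dec 17.

9:17 PM on Dec 17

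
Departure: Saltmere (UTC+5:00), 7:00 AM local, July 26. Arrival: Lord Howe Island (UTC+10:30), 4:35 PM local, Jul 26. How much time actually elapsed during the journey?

Lord Howe Island is 5:30 ahead of Saltmere.
Clock-face elapsed time (ignoring zones) is 9 hours 35 minutes.
Actual elapsed = 9 hours 35 minutes − 5:30 = 4 hours 5 minutes.

4 hours 5 minutes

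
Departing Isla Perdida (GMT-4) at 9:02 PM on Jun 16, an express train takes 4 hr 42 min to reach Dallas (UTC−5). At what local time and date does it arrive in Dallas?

Convert departure to UTC: 9:02 PM + 4:00 = 1:02 AM UTC on Jun 17.
Add 4 hours and 42 minutes travel time → 5:44 AM UTC.
Dallas is UTC−5:00, so local arrival = 5:44 AM − 5:00 = 12:44 AM on Jun 17.

12:44 AM on June 17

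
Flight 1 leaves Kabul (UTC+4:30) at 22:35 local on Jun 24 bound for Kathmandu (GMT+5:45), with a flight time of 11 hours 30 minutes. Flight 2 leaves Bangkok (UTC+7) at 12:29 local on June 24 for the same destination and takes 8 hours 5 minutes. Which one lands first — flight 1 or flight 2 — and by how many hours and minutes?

Flight 1 in UTC: 22:35 − 4:30 = 18:05 on Jun 24.
+11 hours and 30 minutes → arrive 05:35 UTC on Jun 25.
Flight 2 in UTC: 12:29 − 7:00 = 05:29 on Jun 24.
+8 hours and 5 minutes → arrive 13:34 UTC on Jun 24.
Flight 2 lands earlier by 16 hours 1 minute.

the second, by 16 hours 1 minute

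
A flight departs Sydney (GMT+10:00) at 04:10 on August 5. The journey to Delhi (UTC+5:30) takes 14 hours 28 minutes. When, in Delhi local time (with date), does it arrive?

Convert departure to UTC: 04:10 − 10:00 = 18:10 UTC on Aug 4.
Add 14 hours and 28 minutes travel time → 08:38 UTC (Aug 5).
Delhi is UTC+5:30, so local arrival = 08:38 + 5:30 = 14:08 on Aug 5.

14:08 on August 5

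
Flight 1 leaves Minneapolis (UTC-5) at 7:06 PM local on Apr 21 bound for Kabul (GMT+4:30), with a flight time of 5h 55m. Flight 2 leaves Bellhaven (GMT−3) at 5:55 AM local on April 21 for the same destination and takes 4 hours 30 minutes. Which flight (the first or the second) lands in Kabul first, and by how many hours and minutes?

the second, by 16 hours 36 minutes

Flight 1 in UTC: 7:06 PM + 5:00 = 12:06 AM on Apr 22.
+5 hours and 55 minutes → arrive 6:01 AM UTC on Apr 22.
Flight 2 in UTC: 5:55 AM + 3:00 = 8:55 AM on Apr 21.
+4 hours and 30 minutes → arrive 1:25 PM UTC on Apr 21.
Flight 2 lands earlier by 16 hours 36 minutes.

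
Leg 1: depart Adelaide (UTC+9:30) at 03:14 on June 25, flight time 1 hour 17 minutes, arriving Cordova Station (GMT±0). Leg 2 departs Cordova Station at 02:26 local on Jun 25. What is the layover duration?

7 hours 25 minutes

Convert departure to UTC: 03:14 − 9:30 = 17:44 UTC on Jun 24.
Add 1 hour and 17 minutes flight time → 19:01 UTC.
Cordova Station is UTC+0, so local arrival is the same: 19:01 on Jun 24.
Layover = 02:26 − 19:01 (+1 day) = 7 hours 25 minutes.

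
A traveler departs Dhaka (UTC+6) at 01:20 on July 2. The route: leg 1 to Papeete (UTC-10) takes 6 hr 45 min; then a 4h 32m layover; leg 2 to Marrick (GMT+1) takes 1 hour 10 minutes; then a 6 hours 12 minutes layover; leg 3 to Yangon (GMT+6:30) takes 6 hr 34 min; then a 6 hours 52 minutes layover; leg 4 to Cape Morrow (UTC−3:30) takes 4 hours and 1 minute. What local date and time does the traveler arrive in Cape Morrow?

03:56 on July 3

Convert departure to UTC: 01:20 − 6:00 = 19:20 UTC on Jul 1.
Add 6 hours and 45 minutes leg 1 → 02:05 UTC (Jul 2).
Add 4 hours 32 minutes layover in Papeete → 06:37 UTC.
Add 1 hour and 10 minutes leg 2 → 07:47 UTC.
Add 6 hours and 12 minutes layover in Marrick → 13:59 UTC.
Add 6 hours 34 minutes leg 3 → 20:33 UTC.
Add 6 hours and 52 minutes layover in Yangon → 03:25 UTC (Jul 3).
Add 4 hours 1 minute leg 4 → 07:26 UTC.
Cape Morrow is UTC−3:30, so local arrival = 07:26 − 3:30 = 03:56 on Jul 3.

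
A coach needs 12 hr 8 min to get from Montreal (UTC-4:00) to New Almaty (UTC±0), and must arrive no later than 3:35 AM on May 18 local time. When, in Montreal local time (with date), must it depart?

11:27 AM on May 17

Target arrival is already UTC: 3:35 AM on May 18.
Subtract 12 hours and 8 minutes → departure 3:27 PM UTC on May 17.
Montreal is UTC−4:00: 3:27 PM − 4:00 = 11:27 AM on May 17.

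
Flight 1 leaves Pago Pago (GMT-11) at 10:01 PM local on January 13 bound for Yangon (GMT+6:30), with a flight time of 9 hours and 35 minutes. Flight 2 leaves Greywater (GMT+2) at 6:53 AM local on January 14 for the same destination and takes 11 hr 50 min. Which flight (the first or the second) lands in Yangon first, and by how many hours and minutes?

the second, by 1 hour 53 minutes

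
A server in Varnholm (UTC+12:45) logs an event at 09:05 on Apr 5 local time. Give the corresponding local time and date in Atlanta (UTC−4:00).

16:20 on Apr 4

In UTC: 09:05 − 12:45 = 20:20 on Apr 4.
Atlanta is UTC−4:00: 20:20 − 4:00 = 16:20 on Apr 4.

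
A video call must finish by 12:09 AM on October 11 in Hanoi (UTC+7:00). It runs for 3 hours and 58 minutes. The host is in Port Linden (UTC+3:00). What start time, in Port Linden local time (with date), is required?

Target end time in UTC: 12:09 AM − 7:00 = 5:09 PM on Oct 10.
Subtract 3 hours and 58 minutes → start 1:11 PM UTC on Oct 10.
Port Linden is UTC+3:00: 1:11 PM + 3:00 = 4:11 PM on Oct 10.

4:11 PM on October 10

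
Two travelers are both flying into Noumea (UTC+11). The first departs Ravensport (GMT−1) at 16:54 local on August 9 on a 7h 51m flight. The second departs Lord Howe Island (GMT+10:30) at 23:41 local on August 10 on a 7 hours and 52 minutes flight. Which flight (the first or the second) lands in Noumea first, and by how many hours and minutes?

Flight 1 in UTC: 16:54 + 1:00 = 17:54 on Aug 9.
+7 hours 51 minutes → arrive 01:45 UTC on Aug 10.
Flight 2 in UTC: 23:41 − 10:30 = 13:11 on Aug 10.
+7 hours and 52 minutes → arrive 21:03 UTC on Aug 10.
Flight 1 lands earlier by 19 hours 18 minutes.

the first, by 19 hours 18 minutes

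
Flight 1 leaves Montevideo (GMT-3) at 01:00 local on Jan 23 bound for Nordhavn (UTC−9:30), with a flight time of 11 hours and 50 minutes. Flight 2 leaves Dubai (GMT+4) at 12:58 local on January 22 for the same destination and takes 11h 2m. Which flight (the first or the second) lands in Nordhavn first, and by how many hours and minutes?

the second, by 19 hours 50 minutes

Flight 1 in UTC: 01:00 + 3:00 = 04:00 on Jan 23.
+11 hours and 50 minutes → arrive 15:50 UTC on Jan 23.
Flight 2 in UTC: 12:58 − 4:00 = 08:58 on Jan 22.
+11 hours and 2 minutes → arrive 20:00 UTC on Jan 22.
Flight 2 lands earlier by 19 hours 50 minutes.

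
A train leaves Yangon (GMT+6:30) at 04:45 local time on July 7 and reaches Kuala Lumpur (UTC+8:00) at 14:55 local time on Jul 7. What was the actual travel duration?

Departure in UTC: 04:45 − 6:30 = 22:15 on Jul 6.
Arrival in UTC: 14:55 − 8:00 = 06:55 on Jul 7.
Elapsed = 06:55 − 22:15 (+1 day) = 8 hours 40 minutes.

8 hours 40 minutes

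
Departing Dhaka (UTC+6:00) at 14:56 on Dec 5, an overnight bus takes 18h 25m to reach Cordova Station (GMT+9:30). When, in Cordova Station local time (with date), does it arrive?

12:51 on Dec 6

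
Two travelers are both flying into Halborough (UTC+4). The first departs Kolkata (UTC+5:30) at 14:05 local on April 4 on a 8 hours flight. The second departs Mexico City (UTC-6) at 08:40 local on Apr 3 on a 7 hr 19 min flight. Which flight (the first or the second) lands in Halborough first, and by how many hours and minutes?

the second, by 18 hours 36 minutes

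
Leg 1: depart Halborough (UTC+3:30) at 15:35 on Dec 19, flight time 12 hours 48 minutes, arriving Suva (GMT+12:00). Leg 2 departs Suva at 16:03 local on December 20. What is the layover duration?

3 hours 10 minutes

Convert departure to UTC: 15:35 − 3:30 = 12:05 UTC on Dec 19.
Add 12 hours 48 minutes flight time → 00:53 UTC (Dec 20).
Suva is UTC+12:00, so local arrival = 00:53 + 12:00 = 12:53 on Dec 20.
Layover = 16:03 − 12:53 = 3 hours 10 minutes.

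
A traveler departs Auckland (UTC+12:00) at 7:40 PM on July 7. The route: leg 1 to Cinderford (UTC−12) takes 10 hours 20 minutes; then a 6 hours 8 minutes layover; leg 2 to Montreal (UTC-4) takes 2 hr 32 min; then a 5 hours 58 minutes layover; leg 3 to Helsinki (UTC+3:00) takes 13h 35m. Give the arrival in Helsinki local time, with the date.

1:13 AM on Jul 9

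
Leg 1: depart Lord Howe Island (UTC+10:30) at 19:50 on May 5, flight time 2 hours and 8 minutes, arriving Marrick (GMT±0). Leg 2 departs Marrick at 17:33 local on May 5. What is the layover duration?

6 hours 5 minutes

Convert departure to UTC: 19:50 − 10:30 = 09:20 UTC on May 5.
Add 2 hours and 8 minutes flight time → 11:28 UTC.
Marrick is UTC+0, so local arrival is the same: 11:28 on May 5.
Layover = 17:33 − 11:28 = 6 hours 5 minutes.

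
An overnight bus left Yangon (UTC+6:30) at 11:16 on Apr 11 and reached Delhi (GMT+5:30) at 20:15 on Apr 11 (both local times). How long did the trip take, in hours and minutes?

Delhi is 1:00 behind Yangon.
Clock-face elapsed time (ignoring zones) is 8 hours 59 minutes.
Actual elapsed = 8 hours 59 minutes + 1:00 = 9 hours 59 minutes.

9 hours 59 minutes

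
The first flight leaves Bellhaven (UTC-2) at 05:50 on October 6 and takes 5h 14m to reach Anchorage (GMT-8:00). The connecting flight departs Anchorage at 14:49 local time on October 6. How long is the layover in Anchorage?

Convert departure to UTC: 05:50 + 2:00 = 07:50 UTC on Oct 6.
Add 5 hours and 14 minutes flight time → 13:04 UTC.
Anchorage is UTC−8:00, so local arrival = 13:04 − 8:00 = 05:04 on Oct 6.
Layover = 14:49 − 05:04 = 9 hours 45 minutes.

9 hours 45 minutes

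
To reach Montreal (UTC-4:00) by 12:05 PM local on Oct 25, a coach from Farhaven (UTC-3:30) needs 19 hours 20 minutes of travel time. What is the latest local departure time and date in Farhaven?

5:15 PM on October 24

Target arrival in UTC: 12:05 PM + 4:00 = 4:05 PM on Oct 25.
Subtract 19 hours and 20 minutes → departure 8:45 PM UTC on Oct 24.
Farhaven is UTC−3:30: 8:45 PM − 3:30 = 5:15 PM on Oct 24.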